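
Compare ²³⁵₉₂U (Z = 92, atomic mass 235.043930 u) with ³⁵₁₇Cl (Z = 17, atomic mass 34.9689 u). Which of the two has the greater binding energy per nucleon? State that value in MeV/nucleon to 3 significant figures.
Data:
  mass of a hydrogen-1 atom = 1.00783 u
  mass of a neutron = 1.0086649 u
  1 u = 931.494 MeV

³⁵₁₇Cl; 8.52 MeV/nucleon

²³⁵₉₂U: Σm = 92(1.00783) + 143(1.0086649) = 236.9594407 u; Δm = 1.9155107 u; E_B = 1784.3 MeV; E_B/A = 7.593 MeV
³⁵₁₇Cl: Σm = 17(1.00783) + 18(1.0086649) = 35.2890782 u; Δm = 0.3201782 u; E_B = 298.24 MeV; E_B/A = 8.521 MeV
³⁵₁₇Cl has the higher binding energy per nucleon, so it is the more tightly bound nucleus.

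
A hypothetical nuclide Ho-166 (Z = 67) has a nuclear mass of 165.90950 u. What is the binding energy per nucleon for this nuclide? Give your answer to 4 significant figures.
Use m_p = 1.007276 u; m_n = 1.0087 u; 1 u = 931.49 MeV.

8.076 MeV/nucleon

With 67 protons and 99 neutrons (A = 166):
Mass of separated nucleons = 67(1.007276) + 99(1.0087) = 67.487492 + 99.8613 = 167.348792 u
The mass defect is 167.348792 − 165.90950 = 1.439292 u.
E_B = 1.439292 × 931.49 = 1340.69 MeV
Dividing by A = 166 gives 8.076 MeV per nucleon.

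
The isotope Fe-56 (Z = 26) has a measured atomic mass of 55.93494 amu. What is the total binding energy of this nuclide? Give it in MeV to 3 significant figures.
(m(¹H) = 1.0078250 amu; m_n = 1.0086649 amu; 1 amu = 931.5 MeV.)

492 MeV

Mass of separated nucleons = 26(1.0078250) + 30(1.0086649) = 26.2034500 + 30.2599470 = 56.4633970 amu
Mass defect Δm = 56.4633970 − 55.93494 = 0.5284570 amu
Converting to energy: 0.5284570 amu × 931.5 MeV/amu = 492.258 MeV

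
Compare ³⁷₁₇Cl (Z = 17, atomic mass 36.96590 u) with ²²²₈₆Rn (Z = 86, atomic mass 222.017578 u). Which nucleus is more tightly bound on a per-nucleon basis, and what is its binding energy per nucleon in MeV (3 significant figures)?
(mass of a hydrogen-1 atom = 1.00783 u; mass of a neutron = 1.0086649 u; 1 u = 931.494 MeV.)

³⁷₁₇Cl: Σm = 17(1.00783) + 20(1.0086649) = 37.3064080 u; Δm = 0.3405080 u; E_B = 317.18 MeV; E_B/A = 8.572 MeV
²²²₈₆Rn: Σm = 86(1.00783) + 136(1.0086649) = 223.8518064 u; Δm = 1.8342284 u; E_B = 1708.6 MeV; E_B/A = 7.696 MeV
³⁷₁₇Cl has the higher binding energy per nucleon, so it is the more tightly bound nucleus.

³⁷₁₇Cl; 8.57 MeV/nucleon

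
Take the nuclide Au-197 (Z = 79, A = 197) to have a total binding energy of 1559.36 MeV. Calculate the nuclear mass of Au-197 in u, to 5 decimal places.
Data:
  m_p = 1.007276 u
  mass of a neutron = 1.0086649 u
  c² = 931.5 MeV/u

Mass defect = 1559.36 MeV / (931.5 MeV/u) = 1.6740311 u
Constituent mass = 79(1.007276) + 118(1.0086649) = 198.5972622 u
Nuclear mass = 198.5972622 − 1.6740311 = 196.9232311 u ≈ 196.92323 u (to 5 decimal places)

196.92323 u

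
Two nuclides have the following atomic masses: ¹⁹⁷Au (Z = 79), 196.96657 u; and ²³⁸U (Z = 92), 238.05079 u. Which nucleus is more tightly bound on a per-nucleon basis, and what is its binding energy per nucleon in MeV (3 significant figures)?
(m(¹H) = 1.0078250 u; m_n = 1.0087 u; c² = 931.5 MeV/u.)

¹⁹⁷Au; 7.94 MeV/nucleon

¹⁹⁷Au: Σm = 79(1.0078250) + 118(1.0087) = 198.6447750 u; Δm = 1.6782050 u; E_B = 1563.2 MeV; E_B/A = 7.935 MeV
²³⁸U: Σm = 92(1.0078250) + 146(1.0087) = 239.9901000 u; Δm = 1.9393100 u; E_B = 1806.5 MeV; E_B/A = 7.590 MeV
¹⁹⁷Au has the higher binding energy per nucleon, so it is the more tightly bound nucleus.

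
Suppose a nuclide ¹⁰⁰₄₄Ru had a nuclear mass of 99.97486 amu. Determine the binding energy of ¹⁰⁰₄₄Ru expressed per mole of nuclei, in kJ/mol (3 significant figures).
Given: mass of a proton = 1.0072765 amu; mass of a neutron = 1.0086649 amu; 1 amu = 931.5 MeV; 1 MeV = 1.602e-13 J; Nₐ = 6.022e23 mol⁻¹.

With 44 protons and 56 neutrons (A = 100):
Total constituent mass: 44 × 1.0072765 + 56 × 1.0086649 = 100.8054004 amu
The mass defect is 100.8054004 − 99.97486 = 0.8305404 amu.
Binding energy = Δm·c² = 0.8305404 × 931.5 MeV/amu = 773.648 MeV
Per nucleus in joules: 773.648 MeV × 1.602e-13 J/MeV = 1.2394e-10 J
Per mole: 1.2394e-10 J × 6.022e23 mol⁻¹ = 7.4637e+13 J/mol

7.46e+10 kJ/mol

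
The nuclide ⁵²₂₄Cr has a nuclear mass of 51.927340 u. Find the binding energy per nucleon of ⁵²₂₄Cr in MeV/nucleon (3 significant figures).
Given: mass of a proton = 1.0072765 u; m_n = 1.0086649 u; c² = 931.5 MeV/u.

8.78 MeV/nucleon

With 24 protons and 28 neutrons (A = 52):
Total constituent mass: 24 × 1.0072765 + 28 × 1.0086649 = 52.4172532 u
Δm = 52.4172532 − 51.927340 = 0.4899132 u
E_B = 0.4899132 × 931.5 = 456.354 MeV
Dividing by A = 52 gives 8.776 MeV per nucleon.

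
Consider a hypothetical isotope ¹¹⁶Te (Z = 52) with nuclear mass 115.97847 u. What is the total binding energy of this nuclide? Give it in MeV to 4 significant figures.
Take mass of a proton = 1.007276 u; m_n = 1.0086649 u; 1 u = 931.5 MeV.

Σm = 52·m_p + 64·m_n = 52.378352 + 64.5545536 = 116.9329056 u
The mass defect is 116.9329056 − 115.97847 = 0.9544356 u.
Converting to energy: 0.9544356 u × 931.5 MeV/u = 889.057 MeV

889.1 MeV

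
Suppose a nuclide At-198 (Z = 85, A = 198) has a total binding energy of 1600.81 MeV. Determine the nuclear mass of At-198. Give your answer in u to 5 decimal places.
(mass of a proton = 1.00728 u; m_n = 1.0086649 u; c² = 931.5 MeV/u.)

197.87940 u

Mass defect = 1600.81 MeV / (931.5 MeV/u) = 1.7185293 u
Constituent mass = 85(1.00728) + 113(1.0086649) = 199.5979337 u
Nuclear mass = 199.5979337 − 1.7185293 = 197.8794044 u ≈ 197.87940 u (to 5 decimal places)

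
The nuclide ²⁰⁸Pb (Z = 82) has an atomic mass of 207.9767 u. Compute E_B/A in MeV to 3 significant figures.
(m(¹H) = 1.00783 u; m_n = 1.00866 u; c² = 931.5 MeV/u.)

With 82 protons and 126 neutrons (A = 208):
Mass of separated nucleons = 82(1.00783) + 126(1.00866) = 82.64206 + 127.09116 = 209.73322 u
Δm = 209.73322 − 207.9767 = 1.75652 u
E_B = 1.75652 × 931.5 = 1636.20 MeV
Dividing by A = 208 gives 7.866 MeV per nucleon.

7.87 MeV/nucleon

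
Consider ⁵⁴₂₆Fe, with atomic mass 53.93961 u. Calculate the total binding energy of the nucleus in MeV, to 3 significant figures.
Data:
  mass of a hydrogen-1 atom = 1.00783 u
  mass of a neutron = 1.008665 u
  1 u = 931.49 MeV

472 MeV

With 26 protons and 28 neutrons (A = 54):
Total constituent mass: 26 × 1.00783 + 28 × 1.008665 = 54.446200 u
Δm = 54.446200 − 53.93961 = 0.506590 u
Converting to energy: 0.506590 u × 931.49 MeV/u = 471.884 MeV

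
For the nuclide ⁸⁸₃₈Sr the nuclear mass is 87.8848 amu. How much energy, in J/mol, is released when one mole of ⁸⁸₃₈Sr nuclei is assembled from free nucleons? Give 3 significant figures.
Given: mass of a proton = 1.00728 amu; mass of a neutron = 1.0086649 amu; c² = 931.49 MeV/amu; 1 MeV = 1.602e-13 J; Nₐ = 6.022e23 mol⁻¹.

Z = 38, so N = A − Z = 88 − 38 = 50.
Mass of separated nucleons = 38(1.00728) + 50(1.0086649) = 38.27664 + 50.4332450 = 88.7098850 amu
The mass defect is 88.7098850 − 87.8848 = 0.8250850 amu.
E_B = 0.8250850 × 931.49 = 768.558 MeV
Per nucleus in joules: 768.558 MeV × 1.602e-13 J/MeV = 1.2312e-10 J
Per mole: 1.2312e-10 J × 6.022e23 mol⁻¹ = 7.4143e+13 J/mol

7.41e+13 J/mol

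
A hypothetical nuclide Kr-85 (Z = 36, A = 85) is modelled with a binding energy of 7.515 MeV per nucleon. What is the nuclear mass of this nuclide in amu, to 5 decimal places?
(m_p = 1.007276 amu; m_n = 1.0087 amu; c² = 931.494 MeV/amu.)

85.00248 amu

Total binding energy = 85 × 7.515 = 638.775 MeV
Mass defect = 638.775 MeV / (931.494 MeV/amu) = 0.6857532 amu
Constituent mass = 36(1.007276) + 49(1.0087) = 85.688236 amu
Nuclear mass = 85.688236 − 0.6857532 = 85.0024828 amu ≈ 85.00248 amu (to 5 decimal places)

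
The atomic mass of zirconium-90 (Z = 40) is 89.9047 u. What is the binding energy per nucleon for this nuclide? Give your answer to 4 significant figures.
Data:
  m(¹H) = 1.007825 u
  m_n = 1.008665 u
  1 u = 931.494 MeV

Σm = 40·m(¹H) + 50·m_n = 40.313000 + 50.433250 = 90.746250 u
Mass defect Δm = 90.746250 − 89.9047 = 0.841550 u
Binding energy = Δm·c² = 0.841550 × 931.494 MeV/u = 783.899 MeV
Dividing by A = 90 gives 8.710 MeV per nucleon.

8.710 MeV/nucleon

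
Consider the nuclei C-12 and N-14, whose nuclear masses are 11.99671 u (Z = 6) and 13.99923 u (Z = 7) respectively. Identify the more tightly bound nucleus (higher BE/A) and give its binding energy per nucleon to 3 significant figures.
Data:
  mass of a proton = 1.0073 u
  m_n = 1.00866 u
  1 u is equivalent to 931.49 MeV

C-12: Σm = 6(1.0073) + 6(1.00866) = 12.09576 u; Δm = 0.09905 u; E_B = 92.264 MeV; E_B/A = 7.689 MeV
N-14: Σm = 7(1.0073) + 7(1.00866) = 14.11172 u; Δm = 0.11249 u; E_B = 104.783 MeV; E_B/A = 7.4845 MeV
C-12 has the higher binding energy per nucleon, so it is the more tightly bound nucleus.

C-12; 7.69 MeV/nucleon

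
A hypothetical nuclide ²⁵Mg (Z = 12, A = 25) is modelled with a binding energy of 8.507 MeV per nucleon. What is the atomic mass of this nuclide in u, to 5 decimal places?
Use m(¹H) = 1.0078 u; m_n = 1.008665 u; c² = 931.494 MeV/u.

24.97793 u

Total binding energy = 25 × 8.507 = 212.675 MeV
Mass defect = 212.675 MeV / (931.494 MeV/u) = 0.2283160 u
Constituent mass = 12(1.0078) + 13(1.008665) = 25.206245 u
Atomic mass = 25.206245 − 0.2283160 = 24.9779290 u ≈ 24.97793 u (to 5 decimal places)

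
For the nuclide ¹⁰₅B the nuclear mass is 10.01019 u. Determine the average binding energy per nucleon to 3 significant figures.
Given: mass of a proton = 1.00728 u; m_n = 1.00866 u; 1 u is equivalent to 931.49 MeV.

6.47 MeV/nucleon

Z = 5, so N = A − Z = 10 − 5 = 5.
Mass of separated nucleons = 5(1.00728) + 5(1.00866) = 5.03640 + 5.04330 = 10.07970 u
Δm = 10.07970 − 10.01019 = 0.06951 u
Converting to energy: 0.06951 u × 931.49 MeV/u = 64.7479 MeV
BE/A = 64.7479 MeV / 10 = 6.4748 MeV/nucleon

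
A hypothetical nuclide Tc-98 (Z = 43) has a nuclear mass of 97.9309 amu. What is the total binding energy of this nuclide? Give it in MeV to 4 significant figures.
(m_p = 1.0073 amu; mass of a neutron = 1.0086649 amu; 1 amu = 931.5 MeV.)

800.7 MeV

The nucleus contains 43 protons and 98 − 43 = 55 neutrons.
Mass of separated nucleons = 43(1.0073) + 55(1.0086649) = 43.3139 + 55.4765695 = 98.7904695 amu
The mass defect is 98.7904695 − 97.9309 = 0.8595695 amu.
Binding energy = Δm·c² = 0.8595695 × 931.5 MeV/amu = 800.689 MeV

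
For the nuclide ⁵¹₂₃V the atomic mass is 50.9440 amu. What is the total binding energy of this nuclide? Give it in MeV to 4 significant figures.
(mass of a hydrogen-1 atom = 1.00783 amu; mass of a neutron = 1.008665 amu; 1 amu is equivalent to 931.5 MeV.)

Σm = 23·m(¹H) + 28·m_n = 23.18009 + 28.242620 = 51.422710 amu
Mass defect Δm = 51.422710 − 50.9440 = 0.478710 amu
E_B = 0.478710 × 931.5 = 445.918 MeV

445.9 MeV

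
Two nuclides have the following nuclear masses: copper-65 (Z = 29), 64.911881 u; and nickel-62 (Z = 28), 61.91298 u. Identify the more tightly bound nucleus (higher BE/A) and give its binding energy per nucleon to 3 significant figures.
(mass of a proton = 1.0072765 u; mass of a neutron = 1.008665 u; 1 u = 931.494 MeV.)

copper-65: Σm = 29(1.0072765) + 36(1.008665) = 65.5229585 u; Δm = 0.6110775 u; E_B = 569.22 MeV; E_B/A = 8.757 MeV
nickel-62: Σm = 28(1.0072765) + 34(1.008665) = 62.4983520 u; Δm = 0.5853720 u; E_B = 545.27 MeV; E_B/A = 8.7947 MeV
nickel-62 has the higher binding energy per nucleon, so it is the more tightly bound nucleus.

nickel-62; 8.79 MeV/nucleon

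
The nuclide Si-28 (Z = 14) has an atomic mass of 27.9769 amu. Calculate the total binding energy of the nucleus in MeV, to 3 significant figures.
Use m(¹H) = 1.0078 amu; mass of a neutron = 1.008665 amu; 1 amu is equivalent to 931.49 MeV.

236 MeV

Σm = 14·m(¹H) + 14·m_n = 14.1092 + 14.121310 = 28.230510 amu
Mass defect Δm = 28.230510 − 27.9769 = 0.253610 amu
Converting to energy: 0.253610 amu × 931.49 MeV/amu = 236.235 MeV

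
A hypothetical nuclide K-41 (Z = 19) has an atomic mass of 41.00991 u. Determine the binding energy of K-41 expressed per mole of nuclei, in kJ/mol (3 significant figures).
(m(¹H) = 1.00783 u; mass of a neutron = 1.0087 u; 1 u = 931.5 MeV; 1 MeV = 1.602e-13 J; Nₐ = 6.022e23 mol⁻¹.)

The nucleus contains 19 protons and 41 − 19 = 22 neutrons.
Mass of separated nucleons = 19(1.00783) + 22(1.0087) = 19.14877 + 22.1914 = 41.34017 u
Mass defect Δm = 41.34017 − 41.00991 = 0.33026 u
Converting to energy: 0.33026 u × 931.5 MeV/u = 307.637 MeV
Per nucleus in joules: 307.637 MeV × 1.602e-13 J/MeV = 4.9283e-11 J
Per mole: 4.9283e-11 J × 6.022e23 mol⁻¹ = 2.9678e+13 J/mol

2.97e+10 kJ/mol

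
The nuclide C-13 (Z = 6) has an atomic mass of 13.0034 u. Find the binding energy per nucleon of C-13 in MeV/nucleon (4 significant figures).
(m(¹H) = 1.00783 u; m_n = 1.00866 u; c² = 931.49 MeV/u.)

Σm = 6·m(¹H) + 7·m_n = 6.04698 + 7.06062 = 13.10760 u
Mass defect Δm = 13.10760 − 13.0034 = 0.10420 u
Converting to energy: 0.10420 u × 931.49 MeV/u = 97.0613 MeV
Dividing by A = 13 gives 7.466 MeV per nucleon.

7.466 MeV/nucleon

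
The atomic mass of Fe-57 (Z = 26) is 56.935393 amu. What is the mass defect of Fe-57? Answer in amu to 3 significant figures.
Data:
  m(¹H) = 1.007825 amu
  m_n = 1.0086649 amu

0.537 amu

Mass of separated nucleons = 26(1.007825) + 31(1.0086649) = 26.203450 + 31.2686119 = 57.4720619 amu
Δm = 57.4720619 − 56.935393 = 0.5366689 amu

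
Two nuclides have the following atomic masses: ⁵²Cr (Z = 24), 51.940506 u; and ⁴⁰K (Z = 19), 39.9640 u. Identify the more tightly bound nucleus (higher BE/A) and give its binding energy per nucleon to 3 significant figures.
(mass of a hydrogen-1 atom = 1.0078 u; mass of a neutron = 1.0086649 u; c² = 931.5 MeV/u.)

⁵²Cr; 8.77 MeV/nucleon

⁵²Cr: Σm = 24(1.0078) + 28(1.0086649) = 52.4298172 u; Δm = 0.4893112 u; E_B = 455.79 MeV; E_B/A = 8.765 MeV
⁴⁰K: Σm = 19(1.0078) + 21(1.0086649) = 40.3301629 u; Δm = 0.3661629 u; E_B = 341.08 MeV; E_B/A = 8.527 MeV
⁵²Cr has the higher binding energy per nucleon, so it is the more tightly bound nucleus.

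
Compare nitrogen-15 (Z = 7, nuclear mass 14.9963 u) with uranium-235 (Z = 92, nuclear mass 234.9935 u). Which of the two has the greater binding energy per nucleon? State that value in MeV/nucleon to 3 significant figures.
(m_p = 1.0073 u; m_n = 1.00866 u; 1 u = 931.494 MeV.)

nitrogen-15: Σm = 7(1.0073) + 8(1.00866) = 15.12038 u; Δm = 0.12408 u; E_B = 115.58 MeV; E_B/A = 7.705 MeV
uranium-235: Σm = 92(1.0073) + 143(1.00866) = 236.90998 u; Δm = 1.91648 u; E_B = 1785.2 MeV; E_B/A = 7.597 MeV
nitrogen-15 has the higher binding energy per nucleon, so it is the more tightly bound nucleus.

nitrogen-15; 7.71 MeV/nucleon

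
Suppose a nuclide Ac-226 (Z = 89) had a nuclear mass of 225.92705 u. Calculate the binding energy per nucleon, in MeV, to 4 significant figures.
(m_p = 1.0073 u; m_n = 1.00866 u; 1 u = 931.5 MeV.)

Mass of separated nucleons = 89(1.0073) + 137(1.00866) = 89.6497 + 138.18642 = 227.83612 u
Δm = 227.83612 − 225.92705 = 1.90907 u
Binding energy = Δm·c² = 1.90907 × 931.5 MeV/u = 1778.30 MeV
BE/A = 1778.30 MeV / 226 = 7.869 MeV/nucleon

7.869 MeV/nucleon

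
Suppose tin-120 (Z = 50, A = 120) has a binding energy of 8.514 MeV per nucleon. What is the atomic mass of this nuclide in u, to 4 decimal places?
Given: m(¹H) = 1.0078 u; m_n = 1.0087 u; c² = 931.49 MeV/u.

119.9022 u

Total binding energy = 120 × 8.514 = 1021.680 MeV
Mass defect = 1021.680 MeV / (931.49 MeV/u) = 1.096823 u
Constituent mass = 50(1.0078) + 70(1.0087) = 120.9990 u
Atomic mass = 120.9990 − 1.096823 = 119.902177 u ≈ 119.9022 u (to 4 decimal places)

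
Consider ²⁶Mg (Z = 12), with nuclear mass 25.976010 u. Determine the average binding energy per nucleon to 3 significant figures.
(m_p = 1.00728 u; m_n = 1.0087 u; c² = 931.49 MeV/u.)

With 12 protons and 14 neutrons (A = 26):
Mass of separated nucleons = 12(1.00728) + 14(1.0087) = 12.08736 + 14.1218 = 26.20916 u
Mass defect Δm = 26.20916 − 25.976010 = 0.233150 u
E_B = 0.233150 × 931.49 = 217.177 MeV
Dividing by A = 26 gives 8.353 MeV per nucleon.

8.35 MeV/nucleon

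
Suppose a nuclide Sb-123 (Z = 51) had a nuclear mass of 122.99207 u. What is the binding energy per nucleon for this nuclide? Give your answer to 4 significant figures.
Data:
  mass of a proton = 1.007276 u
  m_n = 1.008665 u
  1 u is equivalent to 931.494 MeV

With 51 protons and 72 neutrons (A = 123):
Σm = 51·m_p + 72·m_n = 51.371076 + 72.623880 = 123.994956 u
Δm = 123.994956 − 122.99207 = 1.002886 u
Converting to energy: 1.002886 u × 931.494 MeV/u = 934.182 MeV
Dividing by A = 123 gives 7.595 MeV per nucleon.

7.595 MeV/nucleon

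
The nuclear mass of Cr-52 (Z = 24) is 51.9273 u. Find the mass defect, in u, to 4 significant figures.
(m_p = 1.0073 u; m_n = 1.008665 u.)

0.4905 u

Σm = 24·m_p + 28·m_n = 24.1752 + 28.242620 = 52.417820 u
Mass defect Δm = 52.417820 − 51.9273 = 0.490520 u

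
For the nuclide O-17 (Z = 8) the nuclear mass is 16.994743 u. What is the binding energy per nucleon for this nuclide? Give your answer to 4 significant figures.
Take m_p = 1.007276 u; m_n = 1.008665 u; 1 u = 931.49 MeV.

7.751 MeV/nucleon

The nucleus contains 8 protons and 17 − 8 = 9 neutrons.
Total constituent mass: 8 × 1.007276 + 9 × 1.008665 = 17.136193 u
Δm = 17.136193 − 16.994743 = 0.141450 u
E_B = 0.141450 × 931.49 = 131.759 MeV
Per nucleon: 131.759 / 17 = 7.751 MeV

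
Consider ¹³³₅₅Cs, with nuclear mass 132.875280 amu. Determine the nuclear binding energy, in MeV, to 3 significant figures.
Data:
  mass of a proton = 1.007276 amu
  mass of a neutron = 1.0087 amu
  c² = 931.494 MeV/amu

With 55 protons and 78 neutrons (A = 133):
Σm = 55·m_p + 78·m_n = 55.400180 + 78.6786 = 134.078780 amu
The mass defect is 134.078780 − 132.875280 = 1.203500 amu.
E_B = 1.203500 × 931.494 = 1121.05 MeV

1120 MeV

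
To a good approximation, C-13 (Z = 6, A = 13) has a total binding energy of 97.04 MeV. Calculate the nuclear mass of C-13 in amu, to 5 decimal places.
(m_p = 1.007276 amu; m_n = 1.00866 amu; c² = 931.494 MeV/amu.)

Mass defect = 97.04 MeV / (931.494 MeV/amu) = 0.1041767 amu
Constituent mass = 6(1.007276) + 7(1.00866) = 13.104276 amu
Nuclear mass = 13.104276 − 0.1041767 = 13.0000993 amu ≈ 13.00010 amu (to 5 decimal places)

13.00010 amu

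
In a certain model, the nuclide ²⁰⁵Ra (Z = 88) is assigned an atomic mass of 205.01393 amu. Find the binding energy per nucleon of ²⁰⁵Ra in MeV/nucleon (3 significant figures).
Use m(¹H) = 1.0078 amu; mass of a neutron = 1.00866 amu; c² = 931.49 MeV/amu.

7.66 MeV/nucleon

Total constituent mass: 88 × 1.0078 + 117 × 1.00866 = 206.69962 amu
The mass defect is 206.69962 − 205.01393 = 1.68569 amu.
Binding energy = Δm·c² = 1.68569 × 931.49 MeV/amu = 1570.20 MeV
Dividing by A = 205 gives 7.660 MeV per nucleon.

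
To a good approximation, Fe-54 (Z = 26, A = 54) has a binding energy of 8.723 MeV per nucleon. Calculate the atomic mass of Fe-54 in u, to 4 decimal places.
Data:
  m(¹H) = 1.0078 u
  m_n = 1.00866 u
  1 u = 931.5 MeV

53.9396 u

Total binding energy = 54 × 8.723 = 471.042 MeV
Mass defect = 471.042 MeV / (931.5 MeV/u) = 0.505681 u
Constituent mass = 26(1.0078) + 28(1.00866) = 54.44528 u
Atomic mass = 54.44528 − 0.505681 = 53.939599 u ≈ 53.9396 u (to 4 decimal places)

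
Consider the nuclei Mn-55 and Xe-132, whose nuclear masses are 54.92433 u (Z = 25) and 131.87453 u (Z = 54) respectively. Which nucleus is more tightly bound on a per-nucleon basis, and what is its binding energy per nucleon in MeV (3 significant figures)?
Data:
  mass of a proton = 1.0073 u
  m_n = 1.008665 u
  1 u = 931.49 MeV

Mn-55; 8.77 MeV/nucleon

Mn-55: Σm = 25(1.0073) + 30(1.008665) = 55.442450 u; Δm = 0.518120 u; E_B = 482.6236 MeV; E_B/A = 8.77497 MeV
Xe-132: Σm = 54(1.0073) + 78(1.008665) = 133.070070 u; Δm = 1.195540 u; E_B = 1113.63 MeV; E_B/A = 8.437 MeV
Mn-55 has the higher binding energy per nucleon, so it is the more tightly bound nucleus.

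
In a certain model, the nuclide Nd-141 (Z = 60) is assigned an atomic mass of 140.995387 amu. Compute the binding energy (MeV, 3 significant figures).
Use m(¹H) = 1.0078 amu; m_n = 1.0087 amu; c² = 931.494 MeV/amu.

With 60 protons and 81 neutrons (A = 141):
Σm = 60·m(¹H) + 81·m_n = 60.4680 + 81.7047 = 142.1727 amu
The mass defect is 142.1727 − 140.995387 = 1.177313 amu.
Binding energy = Δm·c² = 1.177313 × 931.494 MeV/amu = 1096.66 MeV

1100 MeV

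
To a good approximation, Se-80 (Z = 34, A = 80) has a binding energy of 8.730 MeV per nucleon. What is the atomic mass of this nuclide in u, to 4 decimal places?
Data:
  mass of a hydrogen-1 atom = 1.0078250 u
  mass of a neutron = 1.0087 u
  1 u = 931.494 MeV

Total binding energy = 80 × 8.730 = 698.400 MeV
Mass defect = 698.400 MeV / (931.494 MeV/u) = 0.749763 u
Constituent mass = 34(1.0078250) + 46(1.0087) = 80.6662500 u
Atomic mass = 80.6662500 − 0.749763 = 79.9164870 u ≈ 79.9165 u (to 4 decimal places)

79.9165 u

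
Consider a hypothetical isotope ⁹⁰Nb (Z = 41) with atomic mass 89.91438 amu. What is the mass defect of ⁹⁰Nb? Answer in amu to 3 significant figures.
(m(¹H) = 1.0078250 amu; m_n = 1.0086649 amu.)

0.831 amu

Σm = 41·m(¹H) + 49·m_n = 41.3208250 + 49.4245801 = 90.7454051 amu
The mass defect is 90.7454051 − 89.91438 = 0.8310251 amu.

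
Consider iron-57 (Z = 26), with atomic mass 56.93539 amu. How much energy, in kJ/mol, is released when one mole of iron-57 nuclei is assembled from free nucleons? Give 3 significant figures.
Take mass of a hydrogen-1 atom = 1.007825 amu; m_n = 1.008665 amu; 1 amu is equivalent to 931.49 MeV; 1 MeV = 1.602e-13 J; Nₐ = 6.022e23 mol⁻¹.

Z = 26, so N = A − Z = 57 − 26 = 31.
Σm = 26·m(¹H) + 31·m_n = 26.203450 + 31.268615 = 57.472065 amu
Mass defect Δm = 57.472065 − 56.93539 = 0.536675 amu
Binding energy = Δm·c² = 0.536675 × 931.49 MeV/amu = 499.907 MeV
Per nucleus in joules: 499.907 MeV × 1.602e-13 J/MeV = 8.0085e-11 J
Per mole: 8.0085e-11 J × 6.022e23 mol⁻¹ = 4.8227e+13 J/mol

4.82e+10 kJ/mol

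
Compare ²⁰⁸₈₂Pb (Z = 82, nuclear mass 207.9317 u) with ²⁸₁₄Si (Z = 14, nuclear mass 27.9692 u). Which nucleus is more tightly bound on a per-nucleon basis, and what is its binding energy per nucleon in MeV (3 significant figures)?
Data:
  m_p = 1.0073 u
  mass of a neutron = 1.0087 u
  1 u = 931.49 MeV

²⁸₁₄Si; 8.48 MeV/nucleon

²⁰⁸₈₂Pb: Σm = 82(1.0073) + 126(1.0087) = 209.6948 u; Δm = 1.7631 u; E_B = 1642.3 MeV; E_B/A = 7.896 MeV
²⁸₁₄Si: Σm = 14(1.0073) + 14(1.0087) = 28.2240 u; Δm = 0.2548 u; E_B = 237.344 MeV; E_B/A = 8.477 MeV
²⁸₁₄Si has the higher binding energy per nucleon, so it is the more tightly bound nucleus.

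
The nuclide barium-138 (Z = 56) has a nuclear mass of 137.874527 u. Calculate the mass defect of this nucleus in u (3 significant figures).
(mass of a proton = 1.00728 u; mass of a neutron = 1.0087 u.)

Total constituent mass: 56 × 1.00728 + 82 × 1.0087 = 139.12108 u
Δm = 139.12108 − 137.874527 = 1.246553 u

1.25 u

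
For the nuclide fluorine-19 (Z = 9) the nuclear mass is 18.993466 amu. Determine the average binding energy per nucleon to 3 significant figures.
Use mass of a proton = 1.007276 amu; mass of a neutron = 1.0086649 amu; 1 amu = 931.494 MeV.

Total constituent mass: 9 × 1.007276 + 10 × 1.0086649 = 19.1521330 amu
Δm = 19.1521330 − 18.993466 = 0.1586670 amu
Converting to energy: 0.1586670 amu × 931.494 MeV/amu = 147.797 MeV
Dividing by A = 19 gives 7.779 MeV per nucleon.

7.78 MeV/nucleon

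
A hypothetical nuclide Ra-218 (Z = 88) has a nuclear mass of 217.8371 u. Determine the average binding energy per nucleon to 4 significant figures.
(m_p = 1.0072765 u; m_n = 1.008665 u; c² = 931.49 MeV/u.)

Total constituent mass: 88 × 1.0072765 + 130 × 1.008665 = 219.7667820 u
Mass defect Δm = 219.7667820 − 217.8371 = 1.9296820 u
E_B = 1.9296820 × 931.49 = 1797.48 MeV
BE/A = 1797.48 MeV / 218 = 8.245 MeV/nucleon

8.245 MeV/nucleon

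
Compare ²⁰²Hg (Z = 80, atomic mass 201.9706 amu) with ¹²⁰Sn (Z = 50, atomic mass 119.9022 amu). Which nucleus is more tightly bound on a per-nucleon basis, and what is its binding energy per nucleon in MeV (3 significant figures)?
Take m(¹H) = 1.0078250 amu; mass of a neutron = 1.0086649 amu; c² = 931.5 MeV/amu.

¹²⁰Sn; 8.50 MeV/nucleon

²⁰²Hg: Σm = 80(1.0078250) + 122(1.0086649) = 203.6831178 amu; Δm = 1.7125178 amu; E_B = 1595.2 MeV; E_B/A = 7.897 MeV
¹²⁰Sn: Σm = 50(1.0078250) + 70(1.0086649) = 120.9977930 amu; Δm = 1.0955930 amu; E_B = 1020.54 MeV; E_B/A = 8.5045 MeV
¹²⁰Sn has the higher binding energy per nucleon, so it is the more tightly bound nucleus.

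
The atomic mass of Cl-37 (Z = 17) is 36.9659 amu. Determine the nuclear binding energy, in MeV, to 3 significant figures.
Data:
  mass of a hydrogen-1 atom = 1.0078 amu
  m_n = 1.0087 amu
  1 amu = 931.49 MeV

The nucleus contains 17 protons and 37 − 17 = 20 neutrons.
Σm = 17·m(¹H) + 20·m_n = 17.1326 + 20.1740 = 37.3066 amu
Δm = 37.3066 − 36.9659 = 0.3407 amu
Binding energy = Δm·c² = 0.3407 × 931.49 MeV/amu = 317.359 MeV

317 MeV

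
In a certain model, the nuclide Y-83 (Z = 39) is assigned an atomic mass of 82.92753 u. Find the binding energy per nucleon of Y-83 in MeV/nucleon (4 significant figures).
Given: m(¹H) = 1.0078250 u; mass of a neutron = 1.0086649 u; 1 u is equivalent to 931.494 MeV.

Total constituent mass: 39 × 1.0078250 + 44 × 1.0086649 = 83.6864306 u
Mass defect Δm = 83.6864306 − 82.92753 = 0.7589006 u
Converting to energy: 0.7589006 u × 931.494 MeV/u = 706.911 MeV
Per nucleon: 706.911 / 83 = 8.517 MeV

8.517 MeV/nucleon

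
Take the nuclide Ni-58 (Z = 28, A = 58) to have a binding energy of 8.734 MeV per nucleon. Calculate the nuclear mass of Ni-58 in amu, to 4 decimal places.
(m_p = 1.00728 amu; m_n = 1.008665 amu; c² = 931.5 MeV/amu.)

Total binding energy = 58 × 8.734 = 506.572 MeV
Mass defect = 506.572 MeV / (931.5 MeV/amu) = 0.543824 amu
Constituent mass = 28(1.00728) + 30(1.008665) = 58.463790 amu
Nuclear mass = 58.463790 − 0.543824 = 57.919966 amu ≈ 57.9200 amu (to 4 decimal places)

57.9200 amu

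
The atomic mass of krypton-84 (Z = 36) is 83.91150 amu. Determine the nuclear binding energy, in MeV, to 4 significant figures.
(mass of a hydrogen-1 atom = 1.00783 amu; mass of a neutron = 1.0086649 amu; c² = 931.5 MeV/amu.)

732.4 MeV

Mass of separated nucleons = 36(1.00783) + 48(1.0086649) = 36.28188 + 48.4159152 = 84.6977952 amu
Mass defect Δm = 84.6977952 − 83.91150 = 0.7862952 amu
Binding energy = Δm·c² = 0.7862952 × 931.5 MeV/amu = 732.434 MeV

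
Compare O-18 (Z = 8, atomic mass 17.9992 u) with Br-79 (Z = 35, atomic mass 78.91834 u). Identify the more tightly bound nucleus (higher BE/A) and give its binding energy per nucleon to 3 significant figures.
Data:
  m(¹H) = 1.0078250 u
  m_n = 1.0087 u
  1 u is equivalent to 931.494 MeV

O-18: Σm = 8(1.0078250) + 10(1.0087) = 18.1496000 u; Δm = 0.1504000 u; E_B = 140.10 MeV; E_B/A = 7.783 MeV
Br-79: Σm = 35(1.0078250) + 44(1.0087) = 79.6566750 u; Δm = 0.7383350 u; E_B = 687.75 MeV; E_B/A = 8.706 MeV
Br-79 has the higher binding energy per nucleon, so it is the more tightly bound nucleus.

Br-79; 8.71 MeV/nucleon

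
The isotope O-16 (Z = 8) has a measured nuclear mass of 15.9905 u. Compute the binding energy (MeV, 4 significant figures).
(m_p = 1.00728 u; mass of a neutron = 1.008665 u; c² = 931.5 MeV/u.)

127.7 MeV

With 8 protons and 8 neutrons (A = 16):
Total constituent mass: 8 × 1.00728 + 8 × 1.008665 = 16.127560 u
Δm = 16.127560 − 15.9905 = 0.137060 u
Binding energy = Δm·c² = 0.137060 × 931.5 MeV/u = 127.671 MeV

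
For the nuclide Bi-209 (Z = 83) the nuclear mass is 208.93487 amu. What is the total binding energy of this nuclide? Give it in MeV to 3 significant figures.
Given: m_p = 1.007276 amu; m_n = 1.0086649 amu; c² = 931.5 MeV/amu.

1640 MeV

The nucleus contains 83 protons and 209 − 83 = 126 neutrons.
Σm = 83·m_p + 126·m_n = 83.603908 + 127.0917774 = 210.6956854 amu
Mass defect Δm = 210.6956854 − 208.93487 = 1.7608154 amu
Binding energy = Δm·c² = 1.7608154 × 931.5 MeV/amu = 1640.20 MeV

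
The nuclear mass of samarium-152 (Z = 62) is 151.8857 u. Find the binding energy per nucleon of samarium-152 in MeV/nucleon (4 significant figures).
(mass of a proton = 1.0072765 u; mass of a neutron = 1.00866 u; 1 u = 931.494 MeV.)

8.242 MeV/nucleon

Σm = 62·m_p + 90·m_n = 62.4511430 + 90.77940 = 153.2305430 u
The mass defect is 153.2305430 − 151.8857 = 1.3448430 u.
Binding energy = Δm·c² = 1.3448430 × 931.494 MeV/u = 1252.71 MeV
Per nucleon: 1252.71 / 152 = 8.242 MeV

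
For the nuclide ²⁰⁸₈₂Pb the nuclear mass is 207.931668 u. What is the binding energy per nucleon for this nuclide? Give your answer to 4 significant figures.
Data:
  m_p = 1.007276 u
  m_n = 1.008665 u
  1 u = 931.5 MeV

7.867 MeV/nucleon

The nucleus contains 82 protons and 208 − 82 = 126 neutrons.
Total constituent mass: 82 × 1.007276 + 126 × 1.008665 = 209.688422 u
The mass defect is 209.688422 − 207.931668 = 1.756754 u.
Binding energy = Δm·c² = 1.756754 × 931.5 MeV/u = 1636.42 MeV
Per nucleon: 1636.42 / 208 = 7.867 MeV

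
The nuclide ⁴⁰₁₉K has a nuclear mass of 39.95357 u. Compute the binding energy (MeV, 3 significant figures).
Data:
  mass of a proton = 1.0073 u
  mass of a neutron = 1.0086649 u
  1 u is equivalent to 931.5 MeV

342 MeV

Mass of separated nucleons = 19(1.0073) + 21(1.0086649) = 19.1387 + 21.1819629 = 40.3206629 u
The mass defect is 40.3206629 − 39.95357 = 0.3670929 u.
Binding energy = Δm·c² = 0.3670929 × 931.5 MeV/u = 341.947 MeV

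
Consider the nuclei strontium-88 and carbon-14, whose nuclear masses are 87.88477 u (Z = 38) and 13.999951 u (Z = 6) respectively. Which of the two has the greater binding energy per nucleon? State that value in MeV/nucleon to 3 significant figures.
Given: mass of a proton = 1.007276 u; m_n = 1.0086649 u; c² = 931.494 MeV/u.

strontium-88; 8.73 MeV/nucleon

strontium-88: Σm = 38(1.007276) + 50(1.0086649) = 88.7097330 u; Δm = 0.8249630 u; E_B = 768.45 MeV; E_B/A = 8.732 MeV
carbon-14: Σm = 6(1.007276) + 8(1.0086649) = 14.1129752 u; Δm = 0.1130242 u; E_B = 105.28 MeV; E_B/A = 7.520 MeV
strontium-88 has the higher binding energy per nucleon, so it is the more tightly bound nucleus.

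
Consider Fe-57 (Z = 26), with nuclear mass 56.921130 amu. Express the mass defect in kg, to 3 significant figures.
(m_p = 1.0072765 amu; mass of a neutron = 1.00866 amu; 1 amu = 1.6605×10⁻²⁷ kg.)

8.91e-28 kg

Z = 26, so N = A − Z = 57 − 26 = 31.
Total constituent mass: 26 × 1.0072765 + 31 × 1.00866 = 57.4576490 amu
Mass defect Δm = 57.4576490 − 56.921130 = 0.5365190 amu
In SI units: 0.5365190 amu × 1.6605×10⁻²⁷ kg/amu = 8.9089e-28 kg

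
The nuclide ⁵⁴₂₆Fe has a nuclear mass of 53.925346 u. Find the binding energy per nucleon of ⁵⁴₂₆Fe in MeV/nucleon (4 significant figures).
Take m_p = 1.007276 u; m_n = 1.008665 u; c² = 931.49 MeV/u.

The nucleus contains 26 protons and 54 − 26 = 28 neutrons.
Total constituent mass: 26 × 1.007276 + 28 × 1.008665 = 54.431796 u
The mass defect is 54.431796 − 53.925346 = 0.506450 u.
Converting to energy: 0.506450 u × 931.49 MeV/u = 471.753 MeV
BE/A = 471.753 MeV / 54 = 8.736 MeV/nucleon

8.736 MeV/nucleon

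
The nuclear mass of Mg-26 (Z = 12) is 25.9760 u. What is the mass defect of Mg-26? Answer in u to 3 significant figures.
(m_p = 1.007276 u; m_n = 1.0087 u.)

0.233 u

With 12 protons and 14 neutrons (A = 26):
Total constituent mass: 12 × 1.007276 + 14 × 1.0087 = 26.209112 u
Mass defect Δm = 26.209112 − 25.9760 = 0.233112 u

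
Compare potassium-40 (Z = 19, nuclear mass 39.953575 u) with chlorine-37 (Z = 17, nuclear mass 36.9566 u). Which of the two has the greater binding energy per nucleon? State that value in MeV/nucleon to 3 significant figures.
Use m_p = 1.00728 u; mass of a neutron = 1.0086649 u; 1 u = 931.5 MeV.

potassium-40: Σm = 19(1.00728) + 21(1.0086649) = 40.3202829 u; Δm = 0.3667079 u; E_B = 341.59 MeV; E_B/A = 8.540 MeV
chlorine-37: Σm = 17(1.00728) + 20(1.0086649) = 37.2970580 u; Δm = 0.3404580 u; E_B = 317.14 MeV; E_B/A = 8.571 MeV
chlorine-37 has the higher binding energy per nucleon, so it is the more tightly bound nucleus.

chlorine-37; 8.57 MeV/nucleon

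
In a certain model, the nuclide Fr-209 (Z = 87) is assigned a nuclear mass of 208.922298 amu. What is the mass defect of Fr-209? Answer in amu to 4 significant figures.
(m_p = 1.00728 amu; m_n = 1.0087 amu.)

Total constituent mass: 87 × 1.00728 + 122 × 1.0087 = 210.69476 amu
Mass defect Δm = 210.69476 − 208.922298 = 1.772462 amu

1.772 amu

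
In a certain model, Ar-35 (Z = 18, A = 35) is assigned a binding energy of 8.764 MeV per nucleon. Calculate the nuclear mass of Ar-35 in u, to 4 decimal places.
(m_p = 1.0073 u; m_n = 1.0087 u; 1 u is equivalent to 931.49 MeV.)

34.9500 u

Total binding energy = 35 × 8.764 = 306.740 MeV
Mass defect = 306.740 MeV / (931.49 MeV/u) = 0.329300 u
Constituent mass = 18(1.0073) + 17(1.0087) = 35.2793 u
Nuclear mass = 35.2793 − 0.329300 = 34.950000 u ≈ 34.9500 u (to 4 decimal places)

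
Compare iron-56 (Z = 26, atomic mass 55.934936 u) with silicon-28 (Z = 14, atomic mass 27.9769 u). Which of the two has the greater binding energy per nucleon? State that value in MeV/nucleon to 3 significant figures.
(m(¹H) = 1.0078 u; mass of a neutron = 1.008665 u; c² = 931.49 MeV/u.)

iron-56; 8.78 MeV/nucleon

iron-56: Σm = 26(1.0078) + 30(1.008665) = 56.462750 u; Δm = 0.527814 u; E_B = 491.653 MeV; E_B/A = 8.780 MeV
silicon-28: Σm = 14(1.0078) + 14(1.008665) = 28.230510 u; Δm = 0.253610 u; E_B = 236.24 MeV; E_B/A = 8.437 MeV
iron-56 has the higher binding energy per nucleon, so it is the more tightly bound nucleus.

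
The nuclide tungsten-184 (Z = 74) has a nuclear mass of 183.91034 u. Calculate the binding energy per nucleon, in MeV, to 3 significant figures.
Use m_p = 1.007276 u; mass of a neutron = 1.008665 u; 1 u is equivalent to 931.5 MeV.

8.00 MeV/nucleon

Z = 74, so N = A − Z = 184 − 74 = 110.
Mass of separated nucleons = 74(1.007276) + 110(1.008665) = 74.538424 + 110.953150 = 185.491574 u
The mass defect is 185.491574 − 183.91034 = 1.581234 u.
Binding energy = Δm·c² = 1.581234 × 931.5 MeV/u = 1472.9195 MeV
Per nucleon: 1472.9195 / 184 = 8.004997 MeV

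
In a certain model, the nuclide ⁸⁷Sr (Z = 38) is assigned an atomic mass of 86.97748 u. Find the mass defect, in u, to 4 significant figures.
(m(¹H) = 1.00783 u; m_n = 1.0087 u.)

Mass of separated nucleons = 38(1.00783) + 49(1.0087) = 38.29754 + 49.4263 = 87.72384 u
Mass defect Δm = 87.72384 − 86.97748 = 0.74636 u

0.7464 u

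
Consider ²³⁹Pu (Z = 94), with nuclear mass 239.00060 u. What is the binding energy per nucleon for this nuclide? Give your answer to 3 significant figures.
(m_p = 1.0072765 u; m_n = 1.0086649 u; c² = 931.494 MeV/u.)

7.56 MeV/nucleon

Z = 94, so N = A − Z = 239 − 94 = 145.
Mass of separated nucleons = 94(1.0072765) + 145(1.0086649) = 94.6839910 + 146.2564105 = 240.9404015 u
The mass defect is 240.9404015 − 239.00060 = 1.9398015 u.
Binding energy = Δm·c² = 1.9398015 × 931.494 MeV/u = 1806.91 MeV
BE/A = 1806.91 MeV / 239 = 7.560 MeV/nucleon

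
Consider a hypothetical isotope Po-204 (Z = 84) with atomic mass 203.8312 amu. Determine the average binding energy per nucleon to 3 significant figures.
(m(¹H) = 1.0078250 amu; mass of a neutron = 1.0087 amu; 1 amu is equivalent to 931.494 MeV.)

8.54 MeV/nucleon

With 84 protons and 120 neutrons (A = 204):
Total constituent mass: 84 × 1.0078250 + 120 × 1.0087 = 205.7013000 amu
The mass defect is 205.7013000 − 203.8312 = 1.8701000 amu.
E_B = 1.8701000 × 931.494 = 1741.99 MeV
Dividing by A = 204 gives 8.539 MeV per nucleon.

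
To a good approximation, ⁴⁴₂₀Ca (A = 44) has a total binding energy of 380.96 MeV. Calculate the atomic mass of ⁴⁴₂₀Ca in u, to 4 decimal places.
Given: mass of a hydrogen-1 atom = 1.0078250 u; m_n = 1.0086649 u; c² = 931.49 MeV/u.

43.9555 u

Mass defect = 380.96 MeV / (931.49 MeV/u) = 0.408979 u
Constituent mass = 20(1.0078250) + 24(1.0086649) = 44.3644576 u
Atomic mass = 44.3644576 − 0.408979 = 43.9554786 u ≈ 43.9555 u (to 4 decimal places)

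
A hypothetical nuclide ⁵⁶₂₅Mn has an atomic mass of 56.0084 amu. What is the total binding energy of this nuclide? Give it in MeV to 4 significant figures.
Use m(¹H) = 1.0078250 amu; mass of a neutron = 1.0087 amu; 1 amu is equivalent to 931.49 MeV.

Σm = 25·m(¹H) + 31·m_n = 25.1956250 + 31.2697 = 56.4653250 amu
Δm = 56.4653250 − 56.0084 = 0.4569250 amu
Binding energy = Δm·c² = 0.4569250 × 931.49 MeV/amu = 425.621 MeV

425.6 MeV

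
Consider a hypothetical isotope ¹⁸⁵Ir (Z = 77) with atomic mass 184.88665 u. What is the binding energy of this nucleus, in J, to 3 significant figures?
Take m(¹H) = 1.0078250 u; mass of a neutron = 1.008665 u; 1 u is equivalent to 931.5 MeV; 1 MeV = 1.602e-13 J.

2.46e-10 J

The nucleus contains 77 protons and 185 − 77 = 108 neutrons.
Mass of separated nucleons = 77(1.0078250) + 108(1.008665) = 77.6025250 + 108.935820 = 186.5383450 u
The mass defect is 186.5383450 − 184.88665 = 1.6516950 u.
Binding energy = Δm·c² = 1.6516950 × 931.5 MeV/u = 1538.55 MeV
In joules: 1538.55 MeV × 1.602e-13 J/MeV = 2.4648e-10 J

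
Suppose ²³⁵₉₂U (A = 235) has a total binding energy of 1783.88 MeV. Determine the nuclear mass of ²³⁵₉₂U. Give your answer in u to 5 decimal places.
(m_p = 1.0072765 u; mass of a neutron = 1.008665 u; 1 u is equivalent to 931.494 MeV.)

234.99346 u

Mass defect = 1783.88 MeV / (931.494 MeV/u) = 1.9150741 u
Constituent mass = 92(1.0072765) + 143(1.008665) = 236.9085330 u
Nuclear mass = 236.9085330 − 1.9150741 = 234.9934589 u ≈ 234.99346 u (to 5 decimal places)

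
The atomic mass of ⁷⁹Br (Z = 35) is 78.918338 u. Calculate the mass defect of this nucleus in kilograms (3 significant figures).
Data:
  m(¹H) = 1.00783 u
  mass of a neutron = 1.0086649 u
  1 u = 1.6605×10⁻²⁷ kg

With 35 protons and 44 neutrons (A = 79):
Σm = 35·m(¹H) + 44·m_n = 35.27405 + 44.3812556 = 79.6553056 u
Mass defect Δm = 79.6553056 − 78.918338 = 0.7369676 u
In SI units: 0.7369676 u × 1.6605×10⁻²⁷ kg/u = 1.2237e-27 kg

1.22e-27 kg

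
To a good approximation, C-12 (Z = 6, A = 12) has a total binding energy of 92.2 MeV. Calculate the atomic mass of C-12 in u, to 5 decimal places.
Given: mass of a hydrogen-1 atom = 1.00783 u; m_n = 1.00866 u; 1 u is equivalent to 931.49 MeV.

Mass defect = 92.2 MeV / (931.49 MeV/u) = 0.0989812 u
Constituent mass = 6(1.00783) + 6(1.00866) = 12.09894 u
Atomic mass = 12.09894 − 0.0989812 = 11.9999588 u ≈ 11.99996 u (to 5 decimal places)

11.99996 u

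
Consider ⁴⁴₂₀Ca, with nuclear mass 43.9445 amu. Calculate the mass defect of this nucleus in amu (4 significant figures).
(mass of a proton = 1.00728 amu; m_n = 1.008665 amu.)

0.4091 amu

Mass of separated nucleons = 20(1.00728) + 24(1.008665) = 20.14560 + 24.207960 = 44.353560 amu
Mass defect Δm = 44.353560 − 43.9445 = 0.409060 amu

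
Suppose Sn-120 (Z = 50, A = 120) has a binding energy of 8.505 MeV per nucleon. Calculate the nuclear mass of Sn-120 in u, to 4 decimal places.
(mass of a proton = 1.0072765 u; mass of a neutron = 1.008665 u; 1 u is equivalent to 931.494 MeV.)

119.8747 u

Total binding energy = 120 × 8.505 = 1020.600 MeV
Mass defect = 1020.600 MeV / (931.494 MeV/u) = 1.095659 u
Constituent mass = 50(1.0072765) + 70(1.008665) = 120.9703750 u
Nuclear mass = 120.9703750 − 1.095659 = 119.8747160 u ≈ 119.8747 u (to 4 decimal places)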